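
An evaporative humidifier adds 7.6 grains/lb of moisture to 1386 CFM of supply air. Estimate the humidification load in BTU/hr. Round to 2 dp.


Q = 0.68 * 1386 * 7.6 = 7162.85 BTU/hr

7162.85 BTU/hr


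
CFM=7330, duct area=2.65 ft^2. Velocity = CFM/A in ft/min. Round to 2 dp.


V = 7330 / 2.65 = 2766.04 ft/min

2766.04 ft/min


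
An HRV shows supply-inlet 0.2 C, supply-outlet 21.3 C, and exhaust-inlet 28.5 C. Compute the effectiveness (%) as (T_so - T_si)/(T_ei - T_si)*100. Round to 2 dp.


eff = (21.3-0.2)/(28.5-0.2)*100 = 74.56 %

74.56 %


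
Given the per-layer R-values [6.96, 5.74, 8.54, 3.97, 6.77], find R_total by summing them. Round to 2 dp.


R_total = 6.96 + 5.74 + 8.54 + 3.97 + 6.77 = 31.98

31.98


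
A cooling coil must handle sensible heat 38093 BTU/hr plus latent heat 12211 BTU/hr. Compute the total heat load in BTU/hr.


Qt = 38093 + 12211 = 50304 BTU/hr

50304 BTU/hr


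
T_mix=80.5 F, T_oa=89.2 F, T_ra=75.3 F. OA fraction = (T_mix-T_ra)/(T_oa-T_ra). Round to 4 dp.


frac = (80.5 - 75.3) / (89.2 - 75.3) = 0.3741

0.3741


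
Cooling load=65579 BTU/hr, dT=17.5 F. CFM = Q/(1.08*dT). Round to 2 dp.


CFM = 65579 / (1.08 * 17.5) = 3469.79

3469.79 CFM


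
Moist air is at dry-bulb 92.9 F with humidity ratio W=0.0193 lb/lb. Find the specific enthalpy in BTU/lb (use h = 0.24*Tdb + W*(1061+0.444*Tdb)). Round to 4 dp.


h = 0.24*92.9 + 0.0193*(1061+0.444*92.9) = 43.5694 BTU/lb

43.5694 BTU/lb


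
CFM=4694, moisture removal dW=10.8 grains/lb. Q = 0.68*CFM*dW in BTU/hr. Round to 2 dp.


Q = 0.68 * 4694 * 10.8 = 34472.74 BTU/hr

34472.74 BTU/hr


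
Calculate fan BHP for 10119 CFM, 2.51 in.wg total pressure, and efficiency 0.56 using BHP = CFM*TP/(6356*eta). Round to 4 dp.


BHP = 10119 * 2.51 / (6356 * 0.56) = 7.1357 hp

7.1357 hp


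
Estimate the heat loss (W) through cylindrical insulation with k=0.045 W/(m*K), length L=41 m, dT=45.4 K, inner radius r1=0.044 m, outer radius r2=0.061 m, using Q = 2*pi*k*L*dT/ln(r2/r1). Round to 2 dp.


Q = 2*pi*0.045*41*45.4/ln(0.061/0.044) = 1611.03 W

1611.03 W


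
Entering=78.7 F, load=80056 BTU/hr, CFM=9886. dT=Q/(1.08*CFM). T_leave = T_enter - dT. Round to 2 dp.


dT = 80056/(1.08*9886) = 7.4981
T_leave = 78.7 - 7.4981 = 71.20 F

71.20 F


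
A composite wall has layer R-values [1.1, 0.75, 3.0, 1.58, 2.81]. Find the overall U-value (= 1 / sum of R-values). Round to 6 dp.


R_total = 1.1 + 0.75 + 3.0 + 1.58 + 2.81 = 9.24
U = 1/9.24 = 0.108225

0.108225


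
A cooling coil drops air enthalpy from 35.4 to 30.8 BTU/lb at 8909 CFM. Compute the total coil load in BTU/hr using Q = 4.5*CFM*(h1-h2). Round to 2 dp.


Q = 4.5 * 8909 * (35.4 - 30.8) = 184416.30 BTU/hr

184416.30 BTU/hr


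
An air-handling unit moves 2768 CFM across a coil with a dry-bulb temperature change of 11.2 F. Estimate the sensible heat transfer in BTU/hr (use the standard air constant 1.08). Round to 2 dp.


Q = 1.08 * 2768 * 11.2 = 33481.73 BTU/hr

33481.73 BTU/hr


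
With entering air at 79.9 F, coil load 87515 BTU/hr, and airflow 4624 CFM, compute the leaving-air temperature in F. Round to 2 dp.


dT = 87515/(1.08*4624) = 17.5243
T_leave = 79.9 - 17.5243 = 62.38 F

62.38 F


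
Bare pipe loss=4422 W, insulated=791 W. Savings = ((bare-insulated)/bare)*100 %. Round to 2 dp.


Savings = ((4422-791)/4422)*100 = 82.11 %

82.11 %


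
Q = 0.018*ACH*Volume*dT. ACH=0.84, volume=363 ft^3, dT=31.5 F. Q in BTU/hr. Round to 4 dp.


Q = 0.018 * 0.84 * 363 * 31.5 = 172.8896 BTU/hr

172.8896 BTU/hr


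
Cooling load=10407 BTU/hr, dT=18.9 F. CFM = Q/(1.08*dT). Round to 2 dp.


CFM = 10407 / (1.08 * 18.9) = 509.85

509.85 CFM


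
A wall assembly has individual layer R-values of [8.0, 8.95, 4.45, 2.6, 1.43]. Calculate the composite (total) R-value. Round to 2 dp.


R_total = 8.0 + 8.95 + 4.45 + 2.6 + 1.43 = 25.43

25.43


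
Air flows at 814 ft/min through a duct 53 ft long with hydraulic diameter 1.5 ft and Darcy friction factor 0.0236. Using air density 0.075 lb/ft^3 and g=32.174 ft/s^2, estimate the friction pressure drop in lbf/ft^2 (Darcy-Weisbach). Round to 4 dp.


v_fps = 814/60 = 13.5667 ft/s
dp = 0.0236*(53/1.5)*0.075*13.5667^2/(2*32.174) = 0.1789 lbf/ft^2

0.1789 lbf/ft^2


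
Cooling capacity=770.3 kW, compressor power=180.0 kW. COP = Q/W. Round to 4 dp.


COP = 770.3 / 180.0 = 4.2794

4.2794


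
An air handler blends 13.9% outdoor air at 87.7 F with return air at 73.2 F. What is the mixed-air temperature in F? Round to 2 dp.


T_mix = 73.2 + (13.9/100)*(87.7-73.2) = 75.22 F

75.22 F


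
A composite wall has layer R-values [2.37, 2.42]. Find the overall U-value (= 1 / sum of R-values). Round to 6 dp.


R_total = 2.37 + 2.42 = 4.79
U = 1/4.79 = 0.208768

0.208768


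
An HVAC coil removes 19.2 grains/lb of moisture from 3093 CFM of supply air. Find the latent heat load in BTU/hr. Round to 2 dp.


Q = 0.68 * 3093 * 19.2 = 40382.21 BTU/hr

40382.21 BTU/hr


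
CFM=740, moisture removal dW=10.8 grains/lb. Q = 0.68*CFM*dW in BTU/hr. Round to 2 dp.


Q = 0.68 * 740 * 10.8 = 5434.56 BTU/hr

5434.56 BTU/hr


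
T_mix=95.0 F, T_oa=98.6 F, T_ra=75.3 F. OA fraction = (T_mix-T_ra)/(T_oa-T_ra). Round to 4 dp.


frac = (95.0 - 75.3) / (98.6 - 75.3) = 0.8455

0.8455


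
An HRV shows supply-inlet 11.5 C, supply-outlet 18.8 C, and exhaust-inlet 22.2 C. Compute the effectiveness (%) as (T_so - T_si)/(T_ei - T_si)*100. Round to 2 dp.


eff = (18.8-11.5)/(22.2-11.5)*100 = 68.22 %

68.22 %


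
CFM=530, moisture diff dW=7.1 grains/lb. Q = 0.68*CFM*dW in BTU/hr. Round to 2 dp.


Q = 0.68 * 530 * 7.1 = 2558.84 BTU/hr

2558.84 BTU/hr


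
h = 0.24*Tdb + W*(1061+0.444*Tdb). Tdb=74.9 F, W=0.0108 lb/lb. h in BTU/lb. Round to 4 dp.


h = 0.24*74.9 + 0.0108*(1061+0.444*74.9) = 29.7940 BTU/lb

29.7940 BTU/lb


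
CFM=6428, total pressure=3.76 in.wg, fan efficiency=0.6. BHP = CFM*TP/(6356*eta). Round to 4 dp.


BHP = 6428 * 3.76 / (6356 * 0.6) = 6.3377 hp

6.3377 hp


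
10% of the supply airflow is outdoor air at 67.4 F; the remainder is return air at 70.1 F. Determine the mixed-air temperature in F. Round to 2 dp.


T_mix = 0.1*67.4 + 0.9*70.1 = 69.83 F

69.83 F


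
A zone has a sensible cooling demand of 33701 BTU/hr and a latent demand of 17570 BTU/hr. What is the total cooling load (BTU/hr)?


Qt = 33701 + 17570 = 51271 BTU/hr

51271 BTU/hr


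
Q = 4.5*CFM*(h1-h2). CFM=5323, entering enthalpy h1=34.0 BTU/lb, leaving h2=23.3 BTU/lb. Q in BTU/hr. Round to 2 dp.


Q = 4.5 * 5323 * (34.0 - 23.3) = 256302.45 BTU/hr

256302.45 BTU/hr


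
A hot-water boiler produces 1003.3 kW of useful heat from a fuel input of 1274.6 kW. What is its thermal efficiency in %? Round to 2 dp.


eta = (1003.3/1274.6)*100 = 78.71 %

78.71 %


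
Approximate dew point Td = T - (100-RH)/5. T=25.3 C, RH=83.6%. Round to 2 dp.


Td = 25.3 - (100-83.6)/5 = 22.02 C

22.02 C


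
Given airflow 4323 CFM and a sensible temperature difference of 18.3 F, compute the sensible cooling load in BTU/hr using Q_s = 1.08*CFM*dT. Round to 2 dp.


Q = 1.08 * 4323 * 18.3 = 85439.77 BTU/hr

85439.77 BTU/hr


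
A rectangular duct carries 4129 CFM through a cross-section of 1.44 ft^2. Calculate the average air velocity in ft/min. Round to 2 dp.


V = 4129 / 1.44 = 2867.36 ft/min

2867.36 ft/min


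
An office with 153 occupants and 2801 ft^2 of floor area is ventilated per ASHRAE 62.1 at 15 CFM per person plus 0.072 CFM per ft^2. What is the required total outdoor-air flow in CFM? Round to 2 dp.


Total = 153*15 + 2801*0.072 = 2496.67 CFM

2496.67 CFM


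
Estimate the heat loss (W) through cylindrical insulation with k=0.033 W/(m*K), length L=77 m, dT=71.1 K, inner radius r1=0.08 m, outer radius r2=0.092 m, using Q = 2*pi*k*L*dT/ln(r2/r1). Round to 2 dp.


Q = 2*pi*0.033*77*71.1/ln(0.092/0.08) = 8122.04 W

8122.04 W


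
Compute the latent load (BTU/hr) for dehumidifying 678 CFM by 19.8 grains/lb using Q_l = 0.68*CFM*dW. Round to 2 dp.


Q = 0.68 * 678 * 19.8 = 9128.59 BTU/hr

9128.59 BTU/hr


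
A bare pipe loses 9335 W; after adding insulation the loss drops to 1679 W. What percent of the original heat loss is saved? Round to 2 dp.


Savings = ((9335-1679)/9335)*100 = 82.01 %

82.01 %


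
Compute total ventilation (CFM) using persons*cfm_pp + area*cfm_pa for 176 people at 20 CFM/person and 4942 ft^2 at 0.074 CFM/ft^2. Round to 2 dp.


Total = 176*20 + 4942*0.074 = 3885.71 CFM

3885.71 CFM


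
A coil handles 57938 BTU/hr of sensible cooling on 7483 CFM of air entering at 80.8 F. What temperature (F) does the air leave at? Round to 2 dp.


dT = 57938/(1.08*7483) = 7.1691
T_leave = 80.8 - 7.1691 = 73.63 F

73.63 F


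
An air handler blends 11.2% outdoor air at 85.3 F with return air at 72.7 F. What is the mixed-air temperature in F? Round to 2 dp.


T_mix = 72.7 + (11.2/100)*(85.3-72.7) = 74.11 F

74.11 F


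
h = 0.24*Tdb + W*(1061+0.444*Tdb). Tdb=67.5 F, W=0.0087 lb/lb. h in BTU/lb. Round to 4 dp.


h = 0.24*67.5 + 0.0087*(1061+0.444*67.5) = 25.6914 BTU/lb

25.6914 BTU/lb


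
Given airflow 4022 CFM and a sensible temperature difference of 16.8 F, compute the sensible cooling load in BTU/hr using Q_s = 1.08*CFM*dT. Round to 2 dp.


Q = 1.08 * 4022 * 16.8 = 72975.17 BTU/hr

72975.17 BTU/hr


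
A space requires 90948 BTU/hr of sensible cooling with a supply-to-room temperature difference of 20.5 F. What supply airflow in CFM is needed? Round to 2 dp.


CFM = 90948 / (1.08 * 20.5) = 4107.86

4107.86 CFM


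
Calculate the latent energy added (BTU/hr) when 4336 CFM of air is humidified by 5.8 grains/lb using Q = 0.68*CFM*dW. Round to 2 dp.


Q = 0.68 * 4336 * 5.8 = 17101.18 BTU/hr

17101.18 BTU/hr


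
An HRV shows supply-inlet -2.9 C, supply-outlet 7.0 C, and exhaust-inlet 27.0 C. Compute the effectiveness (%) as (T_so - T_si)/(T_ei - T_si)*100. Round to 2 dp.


eff = (7.0-(-2.9))/(27.0-(-2.9))*100 = 33.11 %

33.11 %


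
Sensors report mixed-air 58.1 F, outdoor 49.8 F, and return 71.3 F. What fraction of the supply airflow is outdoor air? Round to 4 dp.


frac = (58.1 - 71.3) / (49.8 - 71.3) = 0.6140

0.6140


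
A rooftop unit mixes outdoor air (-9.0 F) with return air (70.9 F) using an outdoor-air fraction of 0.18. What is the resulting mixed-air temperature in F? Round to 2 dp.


T_mix = 0.18*(-9.0) + 0.82*70.9 = 56.52 F

56.52 F


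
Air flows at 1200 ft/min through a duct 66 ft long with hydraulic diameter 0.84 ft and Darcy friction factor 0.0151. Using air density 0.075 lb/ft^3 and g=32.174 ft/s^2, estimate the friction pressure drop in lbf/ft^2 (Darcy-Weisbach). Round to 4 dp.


v_fps = 1200/60 = 20.0 ft/s
dp = 0.0151*(66/0.84)*0.075*20.0^2/(2*32.174) = 0.5531 lbf/ft^2

0.5531 lbf/ft^2


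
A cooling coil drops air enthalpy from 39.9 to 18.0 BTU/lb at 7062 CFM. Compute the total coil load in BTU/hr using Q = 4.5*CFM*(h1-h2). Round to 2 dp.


Q = 4.5 * 7062 * (39.9 - 18.0) = 695960.10 BTU/hr

695960.10 BTU/hr


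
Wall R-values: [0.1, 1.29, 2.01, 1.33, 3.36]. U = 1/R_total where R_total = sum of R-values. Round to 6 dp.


R_total = 0.1 + 1.29 + 2.01 + 1.33 + 3.36 = 8.09
U = 1/8.09 = 0.123609

0.123609


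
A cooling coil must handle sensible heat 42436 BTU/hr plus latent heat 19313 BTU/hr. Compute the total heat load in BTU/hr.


Qt = 42436 + 19313 = 61749 BTU/hr

61749 BTU/hr


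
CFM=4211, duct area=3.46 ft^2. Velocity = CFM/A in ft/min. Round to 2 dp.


V = 4211 / 3.46 = 1217.05 ft/min

1217.05 ft/min


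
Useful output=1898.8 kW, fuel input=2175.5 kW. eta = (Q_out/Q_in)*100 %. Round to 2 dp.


eta = (1898.8/2175.5)*100 = 87.28 %

87.28 %


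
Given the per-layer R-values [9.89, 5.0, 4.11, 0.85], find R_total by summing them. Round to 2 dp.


R_total = 9.89 + 5.0 + 4.11 + 0.85 = 19.85

19.85


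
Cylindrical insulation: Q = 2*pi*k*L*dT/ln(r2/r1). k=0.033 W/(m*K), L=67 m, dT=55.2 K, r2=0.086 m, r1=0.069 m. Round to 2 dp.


Q = 2*pi*0.033*67*55.2/ln(0.086/0.069) = 3481.85 W

3481.85 W


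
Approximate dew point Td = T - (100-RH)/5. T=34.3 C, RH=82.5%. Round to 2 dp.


Td = 34.3 - (100-82.5)/5 = 30.80 C

30.80 C


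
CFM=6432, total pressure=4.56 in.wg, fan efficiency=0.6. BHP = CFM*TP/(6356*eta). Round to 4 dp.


BHP = 6432 * 4.56 / (6356 * 0.6) = 7.6909 hp

7.6909 hp


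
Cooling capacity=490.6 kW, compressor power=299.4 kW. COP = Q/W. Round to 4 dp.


COP = 490.6 / 299.4 = 1.6386

1.6386


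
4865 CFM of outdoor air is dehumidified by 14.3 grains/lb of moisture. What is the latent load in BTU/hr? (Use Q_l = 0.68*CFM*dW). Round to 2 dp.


Q = 0.68 * 4865 * 14.3 = 47307.26 BTU/hr

47307.26 BTU/hr


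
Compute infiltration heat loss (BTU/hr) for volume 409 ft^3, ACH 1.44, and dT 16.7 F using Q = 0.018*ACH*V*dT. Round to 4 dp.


Q = 0.018 * 1.44 * 409 * 16.7 = 177.0414 BTU/hr

177.0414 BTU/hr


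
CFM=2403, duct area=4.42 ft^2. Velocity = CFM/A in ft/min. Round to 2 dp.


V = 2403 / 4.42 = 543.67 ft/min

543.67 ft/min


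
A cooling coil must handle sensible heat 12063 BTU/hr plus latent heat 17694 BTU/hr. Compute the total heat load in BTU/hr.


Qt = 12063 + 17694 = 29757 BTU/hr

29757 BTU/hr


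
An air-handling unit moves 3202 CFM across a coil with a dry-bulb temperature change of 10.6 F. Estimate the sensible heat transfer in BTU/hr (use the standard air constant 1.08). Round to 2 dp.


Q = 1.08 * 3202 * 10.6 = 36656.50 BTU/hr

36656.50 BTU/hr


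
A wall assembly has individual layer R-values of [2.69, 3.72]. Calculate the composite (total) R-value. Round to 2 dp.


R_total = 2.69 + 3.72 = 6.41

6.41


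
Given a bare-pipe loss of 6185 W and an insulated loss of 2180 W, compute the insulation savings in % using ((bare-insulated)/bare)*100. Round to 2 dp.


Savings = ((6185-2180)/6185)*100 = 64.75 %

64.75 %


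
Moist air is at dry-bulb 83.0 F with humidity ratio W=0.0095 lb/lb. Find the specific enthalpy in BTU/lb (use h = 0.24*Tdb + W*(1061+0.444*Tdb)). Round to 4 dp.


h = 0.24*83.0 + 0.0095*(1061+0.444*83.0) = 30.3496 BTU/lb

30.3496 BTU/lb


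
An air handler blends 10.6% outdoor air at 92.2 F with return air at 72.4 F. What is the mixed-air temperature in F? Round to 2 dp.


T_mix = 72.4 + (10.6/100)*(92.2-72.4) = 74.50 F

74.50 F


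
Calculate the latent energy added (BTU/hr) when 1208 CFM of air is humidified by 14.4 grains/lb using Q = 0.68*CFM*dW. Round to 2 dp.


Q = 0.68 * 1208 * 14.4 = 11828.74 BTU/hr

11828.74 BTU/hr


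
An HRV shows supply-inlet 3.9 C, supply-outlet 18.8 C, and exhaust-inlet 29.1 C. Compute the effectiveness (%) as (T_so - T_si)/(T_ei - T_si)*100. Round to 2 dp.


eff = (18.8-3.9)/(29.1-3.9)*100 = 59.13 %

59.13 %


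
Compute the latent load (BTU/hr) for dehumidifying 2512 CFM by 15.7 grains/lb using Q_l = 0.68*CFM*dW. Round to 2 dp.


Q = 0.68 * 2512 * 15.7 = 26818.11 BTU/hr

26818.11 BTU/hr


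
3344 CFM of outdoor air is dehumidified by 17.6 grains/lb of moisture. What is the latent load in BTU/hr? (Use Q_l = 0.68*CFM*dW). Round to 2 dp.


Q = 0.68 * 3344 * 17.6 = 40020.99 BTU/hr

40020.99 BTU/hr


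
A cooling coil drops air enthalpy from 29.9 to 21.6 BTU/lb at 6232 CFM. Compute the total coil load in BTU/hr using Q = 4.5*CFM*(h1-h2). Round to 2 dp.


Q = 4.5 * 6232 * (29.9 - 21.6) = 232765.20 BTU/hr

232765.20 BTU/hr


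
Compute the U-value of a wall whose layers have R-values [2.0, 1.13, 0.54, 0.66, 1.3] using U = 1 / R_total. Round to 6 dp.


R_total = 2.0 + 1.13 + 0.54 + 0.66 + 1.3 = 5.63
U = 1/5.63 = 0.177620

0.177620


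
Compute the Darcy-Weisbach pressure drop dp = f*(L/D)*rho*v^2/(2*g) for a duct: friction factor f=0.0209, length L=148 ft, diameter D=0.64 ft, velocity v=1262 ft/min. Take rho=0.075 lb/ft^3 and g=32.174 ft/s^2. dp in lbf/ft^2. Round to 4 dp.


v_fps = 1262/60 = 21.0333 ft/s
dp = 0.0209*(148/0.64)*0.075*21.0333^2/(2*32.174) = 2.4921 lbf/ft^2

2.4921 lbf/ft^2


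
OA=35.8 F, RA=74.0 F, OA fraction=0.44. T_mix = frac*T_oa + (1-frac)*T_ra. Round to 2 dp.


T_mix = 0.44*35.8 + 0.56*74.0 = 57.19 F

57.19 F


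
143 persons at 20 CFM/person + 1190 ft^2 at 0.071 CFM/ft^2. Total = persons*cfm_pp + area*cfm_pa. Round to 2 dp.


Total = 143*20 + 1190*0.071 = 2944.49 CFM

2944.49 CFM


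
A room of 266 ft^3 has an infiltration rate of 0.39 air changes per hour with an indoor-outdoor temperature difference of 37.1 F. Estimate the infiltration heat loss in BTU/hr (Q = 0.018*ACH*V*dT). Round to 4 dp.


Q = 0.018 * 0.39 * 266 * 37.1 = 69.2776 BTU/hr

69.2776 BTU/hr


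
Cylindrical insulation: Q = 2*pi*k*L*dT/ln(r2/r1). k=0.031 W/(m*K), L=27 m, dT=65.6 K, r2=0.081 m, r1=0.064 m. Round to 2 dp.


Q = 2*pi*0.031*27*65.6/ln(0.081/0.064) = 1464.52 W

1464.52 W


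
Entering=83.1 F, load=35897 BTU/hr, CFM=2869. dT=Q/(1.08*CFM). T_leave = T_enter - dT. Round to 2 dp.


dT = 35897/(1.08*2869) = 11.5852
T_leave = 83.1 - 11.5852 = 71.51 F

71.51 F


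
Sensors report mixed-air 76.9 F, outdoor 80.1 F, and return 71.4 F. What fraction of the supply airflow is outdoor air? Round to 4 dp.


frac = (76.9 - 71.4) / (80.1 - 71.4) = 0.6322

0.6322


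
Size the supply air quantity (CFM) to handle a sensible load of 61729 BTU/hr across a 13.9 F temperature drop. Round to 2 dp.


CFM = 61729 / (1.08 * 13.9) = 4111.98

4111.98 CFM


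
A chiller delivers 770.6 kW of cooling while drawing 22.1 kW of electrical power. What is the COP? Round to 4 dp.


COP = 770.6 / 22.1 = 34.8688

34.8688


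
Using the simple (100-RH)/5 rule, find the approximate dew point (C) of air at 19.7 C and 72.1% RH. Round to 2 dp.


Td = 19.7 - (100-72.1)/5 = 14.12 C

14.12 C


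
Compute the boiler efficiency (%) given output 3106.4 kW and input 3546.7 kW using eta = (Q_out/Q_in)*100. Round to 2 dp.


eta = (3106.4/3546.7)*100 = 87.59 %

87.59 %


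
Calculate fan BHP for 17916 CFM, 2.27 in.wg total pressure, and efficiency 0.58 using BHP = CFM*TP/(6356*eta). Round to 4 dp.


BHP = 17916 * 2.27 / (6356 * 0.58) = 11.0320 hp

11.0320 hp


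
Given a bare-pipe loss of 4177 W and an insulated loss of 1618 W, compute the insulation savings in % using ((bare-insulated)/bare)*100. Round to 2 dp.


Savings = ((4177-1618)/4177)*100 = 61.26 %

61.26 %


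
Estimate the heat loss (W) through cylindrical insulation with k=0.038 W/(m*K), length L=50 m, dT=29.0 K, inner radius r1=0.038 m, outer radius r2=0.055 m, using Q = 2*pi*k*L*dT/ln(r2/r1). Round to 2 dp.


Q = 2*pi*0.038*50*29.0/ln(0.055/0.038) = 936.33 W

936.33 W


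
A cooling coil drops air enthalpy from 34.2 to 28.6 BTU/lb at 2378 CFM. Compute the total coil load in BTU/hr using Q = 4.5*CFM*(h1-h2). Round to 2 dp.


Q = 4.5 * 2378 * (34.2 - 28.6) = 59925.60 BTU/hr

59925.60 BTU/hr


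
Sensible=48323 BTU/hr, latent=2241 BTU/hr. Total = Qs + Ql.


Qt = 48323 + 2241 = 50564 BTU/hr

50564 BTU/hr


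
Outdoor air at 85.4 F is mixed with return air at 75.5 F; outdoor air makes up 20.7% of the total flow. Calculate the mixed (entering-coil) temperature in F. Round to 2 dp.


T_mix = 75.5 + (20.7/100)*(85.4-75.5) = 77.55 F

77.55 F


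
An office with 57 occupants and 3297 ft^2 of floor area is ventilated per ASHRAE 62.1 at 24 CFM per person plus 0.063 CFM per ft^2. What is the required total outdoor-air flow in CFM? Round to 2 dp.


Total = 57*24 + 3297*0.063 = 1575.71 CFM

1575.71 CFM


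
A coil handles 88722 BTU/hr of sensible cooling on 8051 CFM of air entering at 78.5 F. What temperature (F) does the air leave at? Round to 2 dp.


dT = 88722/(1.08*8051) = 10.2037
T_leave = 78.5 - 10.2037 = 68.30 F

68.30 F


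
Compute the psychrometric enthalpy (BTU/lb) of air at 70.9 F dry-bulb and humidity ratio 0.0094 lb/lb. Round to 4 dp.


h = 0.24*70.9 + 0.0094*(1061+0.444*70.9) = 27.2853 BTU/lb

27.2853 BTU/lb


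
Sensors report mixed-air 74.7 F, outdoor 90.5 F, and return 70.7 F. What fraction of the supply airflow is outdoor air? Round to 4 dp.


frac = (74.7 - 70.7) / (90.5 - 70.7) = 0.2020

0.2020


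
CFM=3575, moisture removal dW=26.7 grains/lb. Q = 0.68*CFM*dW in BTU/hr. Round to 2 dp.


Q = 0.68 * 3575 * 26.7 = 64907.70 BTU/hr

64907.70 BTU/hr


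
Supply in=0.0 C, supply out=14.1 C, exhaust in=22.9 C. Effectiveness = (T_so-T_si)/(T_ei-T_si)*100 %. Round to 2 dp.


eff = (14.1-0.0)/(22.9-0.0)*100 = 61.57 %

61.57 %


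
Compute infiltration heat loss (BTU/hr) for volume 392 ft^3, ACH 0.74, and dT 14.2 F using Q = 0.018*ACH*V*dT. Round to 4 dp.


Q = 0.018 * 0.74 * 392 * 14.2 = 74.1444 BTU/hr

74.1444 BTU/hr


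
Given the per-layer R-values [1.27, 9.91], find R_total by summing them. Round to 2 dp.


R_total = 1.27 + 9.91 = 11.18

11.18


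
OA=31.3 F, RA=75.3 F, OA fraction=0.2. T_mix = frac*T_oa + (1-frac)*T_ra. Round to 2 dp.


T_mix = 0.2*31.3 + 0.8*75.3 = 66.50 F

66.50 F


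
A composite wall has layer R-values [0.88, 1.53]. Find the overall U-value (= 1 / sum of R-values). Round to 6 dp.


R_total = 0.88 + 1.53 = 2.41
U = 1/2.41 = 0.414938

0.414938


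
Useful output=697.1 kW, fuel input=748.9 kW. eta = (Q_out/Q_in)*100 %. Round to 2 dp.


eta = (697.1/748.9)*100 = 93.08 %

93.08 %


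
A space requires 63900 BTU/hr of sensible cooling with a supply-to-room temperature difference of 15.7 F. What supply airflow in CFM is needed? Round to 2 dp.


CFM = 63900 / (1.08 * 15.7) = 3768.58

3768.58 CFM


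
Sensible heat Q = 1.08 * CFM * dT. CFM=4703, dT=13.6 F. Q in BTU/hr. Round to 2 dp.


Q = 1.08 * 4703 * 13.6 = 69077.66 BTU/hr

69077.66 BTU/hr


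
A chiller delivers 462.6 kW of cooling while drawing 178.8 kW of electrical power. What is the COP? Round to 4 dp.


COP = 462.6 / 178.8 = 2.5872

2.5872


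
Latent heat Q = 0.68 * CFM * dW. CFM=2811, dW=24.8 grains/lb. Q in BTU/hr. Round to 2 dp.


Q = 0.68 * 2811 * 24.8 = 47404.70 BTU/hr

47404.70 BTU/hr


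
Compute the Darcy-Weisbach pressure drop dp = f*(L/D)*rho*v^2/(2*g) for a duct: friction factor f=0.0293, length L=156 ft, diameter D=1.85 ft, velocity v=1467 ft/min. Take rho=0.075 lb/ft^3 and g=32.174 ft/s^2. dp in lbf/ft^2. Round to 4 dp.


v_fps = 1467/60 = 24.45 ft/s
dp = 0.0293*(156/1.85)*0.075*24.45^2/(2*32.174) = 1.7215 lbf/ft^2

1.7215 lbf/ft^2


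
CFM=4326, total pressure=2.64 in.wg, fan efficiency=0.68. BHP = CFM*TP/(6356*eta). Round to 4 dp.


BHP = 4326 * 2.64 / (6356 * 0.68) = 2.6424 hp

2.6424 hp


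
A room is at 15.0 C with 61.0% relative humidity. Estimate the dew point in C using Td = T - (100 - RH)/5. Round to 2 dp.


Td = 15.0 - (100-61.0)/5 = 7.20 C

7.20 C


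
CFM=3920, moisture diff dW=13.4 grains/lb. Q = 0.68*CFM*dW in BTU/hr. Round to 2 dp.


Q = 0.68 * 3920 * 13.4 = 35719.04 BTU/hr

35719.04 BTU/hr


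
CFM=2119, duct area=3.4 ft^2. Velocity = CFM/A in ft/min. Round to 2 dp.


V = 2119 / 3.4 = 623.24 ft/min

623.24 ft/min


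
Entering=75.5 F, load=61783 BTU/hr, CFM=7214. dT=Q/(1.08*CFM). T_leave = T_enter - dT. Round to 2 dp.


dT = 61783/(1.08*7214) = 7.9299
T_leave = 75.5 - 7.9299 = 67.57 F

67.57 F


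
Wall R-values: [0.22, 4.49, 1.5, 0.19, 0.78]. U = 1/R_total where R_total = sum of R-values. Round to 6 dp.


R_total = 0.22 + 4.49 + 1.5 + 0.19 + 0.78 = 7.18
U = 1/7.18 = 0.139276

0.139276


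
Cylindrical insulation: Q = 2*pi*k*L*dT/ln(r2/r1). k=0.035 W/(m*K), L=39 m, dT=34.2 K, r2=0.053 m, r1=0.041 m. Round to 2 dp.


Q = 2*pi*0.035*39*34.2/ln(0.053/0.041) = 1142.56 W

1142.56 W


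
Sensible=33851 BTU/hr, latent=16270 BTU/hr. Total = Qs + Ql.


Qt = 33851 + 16270 = 50121 BTU/hr

50121 BTU/hr


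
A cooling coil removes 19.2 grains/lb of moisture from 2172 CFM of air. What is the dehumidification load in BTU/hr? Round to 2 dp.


Q = 0.68 * 2172 * 19.2 = 28357.63 BTU/hr

28357.63 BTU/hr


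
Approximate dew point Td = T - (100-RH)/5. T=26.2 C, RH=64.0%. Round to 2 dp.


Td = 26.2 - (100-64.0)/5 = 19.00 C

19.00 C


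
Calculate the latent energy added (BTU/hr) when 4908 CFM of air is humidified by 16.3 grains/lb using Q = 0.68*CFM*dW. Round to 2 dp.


Q = 0.68 * 4908 * 16.3 = 54400.27 BTU/hr

54400.27 BTU/hr


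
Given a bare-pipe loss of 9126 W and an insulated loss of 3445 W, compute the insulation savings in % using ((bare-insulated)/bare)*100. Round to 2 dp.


Savings = ((9126-3445)/9126)*100 = 62.25 %

62.25 %


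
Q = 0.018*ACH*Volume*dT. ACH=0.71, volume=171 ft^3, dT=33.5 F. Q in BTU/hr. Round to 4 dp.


Q = 0.018 * 0.71 * 171 * 33.5 = 73.2102 BTU/hr

73.2102 BTU/hr


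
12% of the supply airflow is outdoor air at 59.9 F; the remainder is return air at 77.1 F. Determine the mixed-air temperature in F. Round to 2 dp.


T_mix = 0.12*59.9 + 0.88*77.1 = 75.04 F

75.04 F


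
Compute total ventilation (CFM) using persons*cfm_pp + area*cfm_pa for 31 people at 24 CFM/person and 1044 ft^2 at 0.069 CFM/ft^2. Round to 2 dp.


Total = 31*24 + 1044*0.069 = 816.04 CFM

816.04 CFM


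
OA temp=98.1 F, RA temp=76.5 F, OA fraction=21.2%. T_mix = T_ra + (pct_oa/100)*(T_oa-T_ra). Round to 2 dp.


T_mix = 76.5 + (21.2/100)*(98.1-76.5) = 81.08 F

81.08 F


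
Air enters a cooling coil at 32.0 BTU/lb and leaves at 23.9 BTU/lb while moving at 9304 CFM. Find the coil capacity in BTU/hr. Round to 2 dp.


Q = 4.5 * 9304 * (32.0 - 23.9) = 339130.80 BTU/hr

339130.80 BTU/hr


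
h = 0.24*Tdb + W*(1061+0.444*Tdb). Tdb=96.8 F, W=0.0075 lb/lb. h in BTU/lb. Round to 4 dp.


h = 0.24*96.8 + 0.0075*(1061+0.444*96.8) = 31.5118 BTU/lb

31.5118 BTU/lb


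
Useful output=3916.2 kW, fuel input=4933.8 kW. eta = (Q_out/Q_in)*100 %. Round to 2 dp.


eta = (3916.2/4933.8)*100 = 79.37 %

79.37 %


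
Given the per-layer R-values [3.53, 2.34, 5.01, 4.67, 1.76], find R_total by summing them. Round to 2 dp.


R_total = 3.53 + 2.34 + 5.01 + 4.67 + 1.76 = 17.31

17.31


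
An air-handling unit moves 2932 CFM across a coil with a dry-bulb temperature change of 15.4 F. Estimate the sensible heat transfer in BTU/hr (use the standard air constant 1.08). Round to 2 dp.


Q = 1.08 * 2932 * 15.4 = 48765.02 BTU/hr

48765.02 BTU/hr


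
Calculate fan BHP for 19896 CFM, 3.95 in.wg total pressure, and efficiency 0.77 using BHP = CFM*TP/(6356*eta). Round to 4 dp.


BHP = 19896 * 3.95 / (6356 * 0.77) = 16.0579 hp

16.0579 hp


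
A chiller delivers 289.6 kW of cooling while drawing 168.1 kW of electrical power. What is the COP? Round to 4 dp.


COP = 289.6 / 168.1 = 1.7228

1.7228


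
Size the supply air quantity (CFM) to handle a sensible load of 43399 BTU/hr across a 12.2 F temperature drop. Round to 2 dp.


CFM = 43399 / (1.08 * 12.2) = 3293.79

3293.79 CFM


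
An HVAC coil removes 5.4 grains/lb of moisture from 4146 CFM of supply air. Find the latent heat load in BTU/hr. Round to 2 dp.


Q = 0.68 * 4146 * 5.4 = 15224.11 BTU/hr

15224.11 BTU/hr


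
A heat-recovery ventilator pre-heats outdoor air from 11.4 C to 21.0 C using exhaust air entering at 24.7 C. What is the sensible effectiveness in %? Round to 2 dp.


eff = (21.0-11.4)/(24.7-11.4)*100 = 72.18 %

72.18 %


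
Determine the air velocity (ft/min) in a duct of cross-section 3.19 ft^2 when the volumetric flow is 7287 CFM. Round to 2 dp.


V = 7287 / 3.19 = 2284.33 ft/min

2284.33 ft/min


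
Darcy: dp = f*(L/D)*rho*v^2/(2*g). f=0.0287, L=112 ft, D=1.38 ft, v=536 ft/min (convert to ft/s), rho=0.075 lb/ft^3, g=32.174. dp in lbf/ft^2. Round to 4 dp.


v_fps = 536/60 = 8.9333 ft/s
dp = 0.0287*(112/1.38)*0.075*8.9333^2/(2*32.174) = 0.2167 lbf/ft^2

0.2167 lbf/ft^2


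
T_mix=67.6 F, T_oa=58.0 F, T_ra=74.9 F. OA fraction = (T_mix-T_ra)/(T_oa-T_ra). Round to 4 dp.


frac = (67.6 - 74.9) / (58.0 - 74.9) = 0.4320

0.4320


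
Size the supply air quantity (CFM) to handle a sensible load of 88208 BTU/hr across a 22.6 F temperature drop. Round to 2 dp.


CFM = 88208 / (1.08 * 22.6) = 3613.90

3613.90 CFM


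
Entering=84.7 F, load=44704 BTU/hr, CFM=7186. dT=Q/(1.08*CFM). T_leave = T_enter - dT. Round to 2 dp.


dT = 44704/(1.08*7186) = 5.7602
T_leave = 84.7 - 5.7602 = 78.94 F

78.94 F


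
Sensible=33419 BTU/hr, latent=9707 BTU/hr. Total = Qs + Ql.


Qt = 33419 + 9707 = 43126 BTU/hr

43126 BTU/hr


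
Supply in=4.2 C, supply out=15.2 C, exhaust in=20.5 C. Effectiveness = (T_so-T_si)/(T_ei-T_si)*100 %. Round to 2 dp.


eff = (15.2-4.2)/(20.5-4.2)*100 = 67.48 %

67.48 %


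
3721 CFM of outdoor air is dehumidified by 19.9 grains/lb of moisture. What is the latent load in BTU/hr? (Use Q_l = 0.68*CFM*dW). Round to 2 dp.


Q = 0.68 * 3721 * 19.9 = 50352.57 BTU/hr

50352.57 BTU/hr


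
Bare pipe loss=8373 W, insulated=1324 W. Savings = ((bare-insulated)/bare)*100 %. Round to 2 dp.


Savings = ((8373-1324)/8373)*100 = 84.19 %

84.19 %


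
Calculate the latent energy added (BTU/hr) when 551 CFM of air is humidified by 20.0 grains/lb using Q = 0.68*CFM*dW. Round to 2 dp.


Q = 0.68 * 551 * 20.0 = 7493.60 BTU/hr

7493.60 BTU/hr


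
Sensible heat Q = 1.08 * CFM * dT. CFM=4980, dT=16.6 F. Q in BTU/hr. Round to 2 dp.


Q = 1.08 * 4980 * 16.6 = 89281.44 BTU/hr

89281.44 BTU/hr


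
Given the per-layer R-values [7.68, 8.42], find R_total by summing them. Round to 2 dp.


R_total = 7.68 + 8.42 = 16.10

16.10


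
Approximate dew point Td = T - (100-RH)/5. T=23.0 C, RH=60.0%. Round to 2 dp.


Td = 23.0 - (100-60.0)/5 = 15.00 C

15.00 C


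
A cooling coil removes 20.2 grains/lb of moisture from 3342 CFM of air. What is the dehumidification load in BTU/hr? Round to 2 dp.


Q = 0.68 * 3342 * 20.2 = 45905.71 BTU/hr

45905.71 BTU/hr


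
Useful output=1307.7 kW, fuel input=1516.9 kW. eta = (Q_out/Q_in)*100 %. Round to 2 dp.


eta = (1307.7/1516.9)*100 = 86.21 %

86.21 %


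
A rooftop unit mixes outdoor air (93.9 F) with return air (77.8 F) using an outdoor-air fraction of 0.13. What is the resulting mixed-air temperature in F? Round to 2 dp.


T_mix = 0.13*93.9 + 0.87*77.8 = 79.89 F

79.89 F


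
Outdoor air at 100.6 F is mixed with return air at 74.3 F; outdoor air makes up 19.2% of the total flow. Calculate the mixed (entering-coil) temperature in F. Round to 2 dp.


T_mix = 74.3 + (19.2/100)*(100.6-74.3) = 79.35 F

79.35 F


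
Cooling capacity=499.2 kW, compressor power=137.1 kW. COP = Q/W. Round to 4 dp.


COP = 499.2 / 137.1 = 3.6411

3.6411


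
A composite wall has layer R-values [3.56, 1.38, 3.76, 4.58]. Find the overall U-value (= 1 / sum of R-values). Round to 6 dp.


R_total = 3.56 + 1.38 + 3.76 + 4.58 = 13.28
U = 1/13.28 = 0.075301

0.075301


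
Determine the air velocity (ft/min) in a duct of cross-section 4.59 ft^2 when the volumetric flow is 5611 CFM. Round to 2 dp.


V = 5611 / 4.59 = 1222.44 ft/min

1222.44 ft/min


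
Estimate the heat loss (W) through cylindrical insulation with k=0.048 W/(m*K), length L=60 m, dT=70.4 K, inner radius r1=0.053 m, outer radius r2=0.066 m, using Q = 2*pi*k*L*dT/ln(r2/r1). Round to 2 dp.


Q = 2*pi*0.048*60*70.4/ln(0.066/0.053) = 5807.40 W

5807.40 W


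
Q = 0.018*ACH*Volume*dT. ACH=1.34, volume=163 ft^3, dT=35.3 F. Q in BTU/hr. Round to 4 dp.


Q = 0.018 * 1.34 * 163 * 35.3 = 138.7841 BTU/hr

138.7841 BTU/hr


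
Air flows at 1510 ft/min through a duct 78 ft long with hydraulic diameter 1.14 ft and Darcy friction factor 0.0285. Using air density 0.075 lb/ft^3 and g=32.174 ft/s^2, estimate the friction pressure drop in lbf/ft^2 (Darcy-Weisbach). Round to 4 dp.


v_fps = 1510/60 = 25.1667 ft/s
dp = 0.0285*(78/1.14)*0.075*25.1667^2/(2*32.174) = 1.4395 lbf/ft^2

1.4395 lbf/ft^2


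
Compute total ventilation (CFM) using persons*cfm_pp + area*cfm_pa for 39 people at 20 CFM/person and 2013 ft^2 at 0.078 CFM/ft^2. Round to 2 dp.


Total = 39*20 + 2013*0.078 = 937.01 CFM

937.01 CFM


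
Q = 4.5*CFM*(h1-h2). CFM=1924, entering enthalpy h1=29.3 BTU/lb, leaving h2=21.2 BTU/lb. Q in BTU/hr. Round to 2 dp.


Q = 4.5 * 1924 * (29.3 - 21.2) = 70129.80 BTU/hr

70129.80 BTU/hr


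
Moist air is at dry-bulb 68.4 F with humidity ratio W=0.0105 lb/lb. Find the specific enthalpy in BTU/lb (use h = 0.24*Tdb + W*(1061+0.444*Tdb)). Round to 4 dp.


h = 0.24*68.4 + 0.0105*(1061+0.444*68.4) = 27.8754 BTU/lb

27.8754 BTU/lb


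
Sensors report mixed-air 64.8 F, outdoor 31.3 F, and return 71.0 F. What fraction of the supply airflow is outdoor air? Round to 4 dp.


frac = (64.8 - 71.0) / (31.3 - 71.0) = 0.1562

0.1562


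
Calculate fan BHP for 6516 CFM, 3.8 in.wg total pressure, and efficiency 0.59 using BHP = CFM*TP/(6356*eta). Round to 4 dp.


BHP = 6516 * 3.8 / (6356 * 0.59) = 6.6028 hp

6.6028 hp


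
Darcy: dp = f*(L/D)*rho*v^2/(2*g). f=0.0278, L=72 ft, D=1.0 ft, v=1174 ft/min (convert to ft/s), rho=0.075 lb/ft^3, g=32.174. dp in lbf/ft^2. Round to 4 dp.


v_fps = 1174/60 = 19.5667 ft/s
dp = 0.0278*(72/1.0)*0.075*19.5667^2/(2*32.174) = 0.8932 lbf/ft^2

0.8932 lbf/ft^2


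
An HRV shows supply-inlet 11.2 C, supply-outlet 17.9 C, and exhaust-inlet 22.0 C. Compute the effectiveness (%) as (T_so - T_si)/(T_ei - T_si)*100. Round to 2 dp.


eff = (17.9-11.2)/(22.0-11.2)*100 = 62.04 %

62.04 %


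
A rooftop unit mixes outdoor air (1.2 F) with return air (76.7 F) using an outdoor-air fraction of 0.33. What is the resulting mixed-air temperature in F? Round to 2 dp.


T_mix = 0.33*1.2 + 0.67*76.7 = 51.79 F

51.79 F


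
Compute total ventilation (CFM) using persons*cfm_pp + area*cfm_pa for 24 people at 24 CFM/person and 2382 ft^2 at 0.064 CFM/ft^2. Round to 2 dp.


Total = 24*24 + 2382*0.064 = 728.45 CFM

728.45 CFM


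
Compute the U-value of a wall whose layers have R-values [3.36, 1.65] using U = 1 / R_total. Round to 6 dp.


R_total = 3.36 + 1.65 = 5.01
U = 1/5.01 = 0.199601

0.199601


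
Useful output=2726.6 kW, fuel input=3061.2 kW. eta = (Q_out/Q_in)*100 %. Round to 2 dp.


eta = (2726.6/3061.2)*100 = 89.07 %

89.07 %


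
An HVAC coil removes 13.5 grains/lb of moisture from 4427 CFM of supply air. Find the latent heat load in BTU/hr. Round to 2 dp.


Q = 0.68 * 4427 * 13.5 = 40639.86 BTU/hr

40639.86 BTU/hr


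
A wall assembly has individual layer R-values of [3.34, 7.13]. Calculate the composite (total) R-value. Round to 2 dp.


R_total = 3.34 + 7.13 = 10.47

10.47


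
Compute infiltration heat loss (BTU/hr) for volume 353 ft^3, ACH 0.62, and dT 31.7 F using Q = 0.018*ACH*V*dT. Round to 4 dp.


Q = 0.018 * 0.62 * 353 * 31.7 = 124.8815 BTU/hr

124.8815 BTU/hr


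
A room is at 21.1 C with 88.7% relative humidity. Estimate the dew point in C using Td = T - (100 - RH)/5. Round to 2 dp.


Td = 21.1 - (100-88.7)/5 = 18.84 C

18.84 C


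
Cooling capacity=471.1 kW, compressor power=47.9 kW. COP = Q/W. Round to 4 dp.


COP = 471.1 / 47.9 = 9.8351

9.8351


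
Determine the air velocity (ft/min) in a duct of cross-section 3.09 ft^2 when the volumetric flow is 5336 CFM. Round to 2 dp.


V = 5336 / 3.09 = 1726.86 ft/min

1726.86 ft/min


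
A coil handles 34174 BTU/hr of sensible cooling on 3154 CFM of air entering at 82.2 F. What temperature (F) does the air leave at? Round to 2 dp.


dT = 34174/(1.08*3154) = 10.0325
T_leave = 82.2 - 10.0325 = 72.17 F

72.17 F


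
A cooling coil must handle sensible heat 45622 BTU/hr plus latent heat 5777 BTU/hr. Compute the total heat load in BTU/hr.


Qt = 45622 + 5777 = 51399 BTU/hr

51399 BTU/hr


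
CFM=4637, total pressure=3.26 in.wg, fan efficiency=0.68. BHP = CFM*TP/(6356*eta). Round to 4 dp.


BHP = 4637 * 3.26 / (6356 * 0.68) = 3.4975 hp

3.4975 hp


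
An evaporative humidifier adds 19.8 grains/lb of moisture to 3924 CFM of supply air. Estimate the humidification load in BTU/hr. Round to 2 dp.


Q = 0.68 * 3924 * 19.8 = 52832.74 BTU/hr

52832.74 BTU/hr


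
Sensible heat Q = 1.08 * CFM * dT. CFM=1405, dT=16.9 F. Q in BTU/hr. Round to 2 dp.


Q = 1.08 * 1405 * 16.9 = 25644.06 BTU/hr

25644.06 BTU/hr


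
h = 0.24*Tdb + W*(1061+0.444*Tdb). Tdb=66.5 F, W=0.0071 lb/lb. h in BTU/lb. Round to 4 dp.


h = 0.24*66.5 + 0.0071*(1061+0.444*66.5) = 23.7027 BTU/lb

23.7027 BTU/lb


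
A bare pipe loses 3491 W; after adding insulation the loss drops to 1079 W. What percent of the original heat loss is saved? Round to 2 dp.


Savings = ((3491-1079)/3491)*100 = 69.09 %

69.09 %


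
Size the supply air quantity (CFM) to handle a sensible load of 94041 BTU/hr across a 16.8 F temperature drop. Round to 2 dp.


CFM = 94041 / (1.08 * 16.8) = 5183.04

5183.04 CFM


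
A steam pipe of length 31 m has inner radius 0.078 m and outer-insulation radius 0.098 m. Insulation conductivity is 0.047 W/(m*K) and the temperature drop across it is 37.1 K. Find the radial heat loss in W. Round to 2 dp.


Q = 2*pi*0.047*31*37.1/ln(0.098/0.078) = 1487.94 W

1487.94 W


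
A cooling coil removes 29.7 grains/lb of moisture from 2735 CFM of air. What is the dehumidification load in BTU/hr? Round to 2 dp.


Q = 0.68 * 2735 * 29.7 = 55236.06 BTU/hr

55236.06 BTU/hr


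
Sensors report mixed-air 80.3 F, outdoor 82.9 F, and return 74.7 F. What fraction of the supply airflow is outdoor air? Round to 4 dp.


frac = (80.3 - 74.7) / (82.9 - 74.7) = 0.6829

0.6829


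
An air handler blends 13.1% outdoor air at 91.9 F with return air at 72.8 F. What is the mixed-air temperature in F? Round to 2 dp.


T_mix = 72.8 + (13.1/100)*(91.9-72.8) = 75.30 F

75.30 F


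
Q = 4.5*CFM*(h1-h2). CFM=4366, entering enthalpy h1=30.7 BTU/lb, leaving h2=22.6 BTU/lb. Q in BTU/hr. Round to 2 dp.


Q = 4.5 * 4366 * (30.7 - 22.6) = 159140.70 BTU/hr

159140.70 BTU/hr


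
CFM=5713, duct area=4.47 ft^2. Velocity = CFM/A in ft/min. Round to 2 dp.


V = 5713 / 4.47 = 1278.08 ft/min

1278.08 ft/min


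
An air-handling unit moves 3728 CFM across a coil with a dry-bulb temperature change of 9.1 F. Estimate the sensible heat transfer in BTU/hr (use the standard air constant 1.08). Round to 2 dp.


Q = 1.08 * 3728 * 9.1 = 36638.78 BTU/hr

36638.78 BTU/hr


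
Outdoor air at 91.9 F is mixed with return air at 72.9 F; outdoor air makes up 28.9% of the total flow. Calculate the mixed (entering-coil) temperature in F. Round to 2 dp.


T_mix = 72.9 + (28.9/100)*(91.9-72.9) = 78.39 F

78.39 F


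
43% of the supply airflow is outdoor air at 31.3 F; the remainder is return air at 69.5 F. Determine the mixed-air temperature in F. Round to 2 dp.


T_mix = 0.43*31.3 + 0.57*69.5 = 53.07 F

53.07 F


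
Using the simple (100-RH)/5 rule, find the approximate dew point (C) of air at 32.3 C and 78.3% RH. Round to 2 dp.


Td = 32.3 - (100-78.3)/5 = 27.96 C

27.96 C


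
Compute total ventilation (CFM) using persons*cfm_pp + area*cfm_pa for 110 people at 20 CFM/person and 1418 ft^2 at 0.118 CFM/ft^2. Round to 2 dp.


Total = 110*20 + 1418*0.118 = 2367.32 CFM

2367.32 CFM


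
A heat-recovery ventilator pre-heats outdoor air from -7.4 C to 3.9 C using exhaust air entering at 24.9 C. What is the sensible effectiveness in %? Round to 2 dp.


eff = (3.9-(-7.4))/(24.9-(-7.4))*100 = 34.98 %

34.98 %


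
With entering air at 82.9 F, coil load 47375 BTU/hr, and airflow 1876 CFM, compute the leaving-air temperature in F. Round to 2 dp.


dT = 47375/(1.08*1876) = 23.3826
T_leave = 82.9 - 23.3826 = 59.52 F

59.52 F


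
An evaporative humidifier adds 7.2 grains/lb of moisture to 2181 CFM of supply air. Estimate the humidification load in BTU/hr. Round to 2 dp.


Q = 0.68 * 2181 * 7.2 = 10678.18 BTU/hr

10678.18 BTU/hr
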